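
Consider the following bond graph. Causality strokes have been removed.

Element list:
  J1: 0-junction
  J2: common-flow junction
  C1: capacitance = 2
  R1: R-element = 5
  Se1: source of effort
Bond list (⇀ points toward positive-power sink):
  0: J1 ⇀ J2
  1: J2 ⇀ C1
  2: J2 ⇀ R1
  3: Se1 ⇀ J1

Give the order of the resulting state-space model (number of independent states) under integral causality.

#3 |J1  (Se1 (Se) sets effort on bond)
#0 |J2  (0-jn J1 has e-setter on 3)
#1 |J2  (C1 outputs effort q/C1)
#2 |R1  (only one flow-in slot at J2)

1  (C1 all integral)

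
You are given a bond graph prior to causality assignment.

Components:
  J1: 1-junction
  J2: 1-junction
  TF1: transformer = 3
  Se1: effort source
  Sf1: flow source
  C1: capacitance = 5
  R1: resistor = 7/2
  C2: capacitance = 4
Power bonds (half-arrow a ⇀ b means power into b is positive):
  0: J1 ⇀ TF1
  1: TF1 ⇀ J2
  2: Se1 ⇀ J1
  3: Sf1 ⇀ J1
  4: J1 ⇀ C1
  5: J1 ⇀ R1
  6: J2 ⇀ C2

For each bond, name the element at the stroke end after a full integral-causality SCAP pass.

#2 stroke at J1  (source Se1 imposes e)
#3 stroke at Sf1  (source Sf1 imposes f)
#0 stroke at J1  (1-jn J1 has f-setter on 3)
#4 stroke at J1  (J1: bond 3 brought flow, rest push out)
#5 stroke at J1  (common-f at J1 fixed by 3)
#1 stroke at TF1  (through TF1, causality passes straight; one stroke at TF1)
#6 stroke at J2  (1-jn J2 has f-setter on 1)

bond 0 stroke at J1
bond 1 stroke at TF1
bond 2 stroke at J1
bond 3 stroke at Sf1
bond 4 stroke at J1
bond 5 stroke at J1
bond 6 stroke at J2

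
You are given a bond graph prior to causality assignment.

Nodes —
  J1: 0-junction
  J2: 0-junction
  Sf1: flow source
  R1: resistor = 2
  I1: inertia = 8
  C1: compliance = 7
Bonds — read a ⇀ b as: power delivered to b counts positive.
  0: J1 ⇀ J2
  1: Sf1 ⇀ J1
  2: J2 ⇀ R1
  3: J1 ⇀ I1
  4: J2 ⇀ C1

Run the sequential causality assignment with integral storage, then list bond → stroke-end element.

β0 stroke at J1
β1 stroke at Sf1
β2 stroke at R1
β3 stroke at I1
β4 stroke at J2

b1 →Sf1  (Sf1: flow source, stroke at near end)
b3 →I1  (I1 outputs flow p/I1)
b0 →J1  (closing 0-jn rule on J1)
b4 →J2  (prefer integral on C1)
b2 →R1  (J2 effort already set via bond 4)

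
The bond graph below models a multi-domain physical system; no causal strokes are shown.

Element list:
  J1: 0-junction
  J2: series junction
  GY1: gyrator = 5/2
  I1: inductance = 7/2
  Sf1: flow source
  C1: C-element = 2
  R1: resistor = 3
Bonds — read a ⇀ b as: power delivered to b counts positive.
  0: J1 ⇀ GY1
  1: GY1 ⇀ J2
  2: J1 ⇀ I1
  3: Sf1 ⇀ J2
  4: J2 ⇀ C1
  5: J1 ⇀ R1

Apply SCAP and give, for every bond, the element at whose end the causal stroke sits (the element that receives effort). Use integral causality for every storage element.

b0 →J1
b1 →J2
b2 →I1
b3 →Sf1
b4 →J2
b5 →R1

b3 stroke at Sf1  (source Sf1 imposes f)
b1 stroke at J2  (common-f at J2 fixed by 3)
b4 stroke at J2  (J2: bond 3 brought flow, rest push out)
b0 stroke at J1  (through GY1, causality inverts; strokes same side of GY1)
b2 stroke at I1  (J1: bond 0 brought effort, rest push out)
b5 stroke at R1  (J1: bond 0 brought effort, rest push out)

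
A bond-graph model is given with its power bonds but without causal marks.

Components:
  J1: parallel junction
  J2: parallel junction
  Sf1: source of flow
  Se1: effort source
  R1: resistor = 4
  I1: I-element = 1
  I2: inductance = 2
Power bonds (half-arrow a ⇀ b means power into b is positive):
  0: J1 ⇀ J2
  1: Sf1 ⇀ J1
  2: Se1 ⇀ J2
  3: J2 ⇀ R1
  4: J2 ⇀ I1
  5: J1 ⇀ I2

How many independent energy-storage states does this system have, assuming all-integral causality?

2  (I1, I2 all integral)

#1 stroke at Sf1  (Sf1 fixes flow; stroke at Sf1)
#2 stroke at J2  (source Se1 imposes e)
#0 stroke at J1  (J2: bond 2 brought effort, rest push out)
#3 stroke at R1  (J2: bond 2 brought effort, rest push out)
#4 stroke at I1  (0-jn J2 has e-setter on 2)
#5 stroke at I2  (J1: bond 0 brought effort, rest push out)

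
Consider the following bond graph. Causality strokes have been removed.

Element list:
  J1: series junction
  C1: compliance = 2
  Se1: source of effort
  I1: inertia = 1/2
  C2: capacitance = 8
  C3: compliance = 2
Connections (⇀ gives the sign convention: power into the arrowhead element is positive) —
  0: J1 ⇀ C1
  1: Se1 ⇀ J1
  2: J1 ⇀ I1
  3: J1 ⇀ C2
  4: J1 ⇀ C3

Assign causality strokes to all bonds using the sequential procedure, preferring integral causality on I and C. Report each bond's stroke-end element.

#1 |J1  (source Se1 imposes e)
#0 |J1  (C1 integral (e out))
#2 |I1  (prefer integral on I1)
#3 |J1  (J1: bond 2 brought flow, rest push out)
#4 |J1  (1-jn J1 has f-setter on 2)

b0 stroke at J1
b1 stroke at J1
b2 stroke at I1
b3 stroke at J1
b4 stroke at J1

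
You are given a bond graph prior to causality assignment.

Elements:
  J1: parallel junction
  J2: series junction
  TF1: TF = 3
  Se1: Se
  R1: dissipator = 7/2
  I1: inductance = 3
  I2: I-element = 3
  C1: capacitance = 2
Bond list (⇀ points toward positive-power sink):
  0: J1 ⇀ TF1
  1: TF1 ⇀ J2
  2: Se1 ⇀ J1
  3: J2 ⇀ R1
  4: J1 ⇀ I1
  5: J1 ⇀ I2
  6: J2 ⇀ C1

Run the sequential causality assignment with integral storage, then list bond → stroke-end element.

b0 stroke→TF1
b1 stroke→J2
b2 stroke→J1
b3 stroke→R1
b4 stroke→I1
b5 stroke→I2
b6 stroke→J2

b2 →J1  (Se1 fixes effort; stroke away)
b0 →TF1  (J1: bond 2 brought effort, rest push out)
b4 →I1  (J1: bond 2 brought effort, rest push out)
b5 →I2  (J1 effort already set via bond 2)
b1 →J2  (TF TF1: opposite of bond 0)
b6 →J2  (C1 integral (e out))
b3 →R1  (J2: last free bond brings flow in)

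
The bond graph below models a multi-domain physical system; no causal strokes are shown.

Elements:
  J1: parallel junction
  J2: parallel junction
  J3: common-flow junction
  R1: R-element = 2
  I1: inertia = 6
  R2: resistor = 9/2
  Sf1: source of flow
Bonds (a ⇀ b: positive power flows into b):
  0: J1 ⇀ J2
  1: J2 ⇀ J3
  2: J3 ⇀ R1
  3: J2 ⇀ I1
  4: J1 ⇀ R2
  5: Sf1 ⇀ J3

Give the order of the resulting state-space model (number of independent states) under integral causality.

1  (I1 all integral)

β5 |Sf1  (Sf1 (Sf) sets flow on bond)
β1 |J3  (J3: bond 5 brought flow, rest push out)
β2 |J3  (1-jn J3 has f-setter on 5)
β3 |I1  (I1: I, integral causality)
β0 |J2  (only one effort-in slot at J2)
β4 |J1  (closing 0-jn rule on J1)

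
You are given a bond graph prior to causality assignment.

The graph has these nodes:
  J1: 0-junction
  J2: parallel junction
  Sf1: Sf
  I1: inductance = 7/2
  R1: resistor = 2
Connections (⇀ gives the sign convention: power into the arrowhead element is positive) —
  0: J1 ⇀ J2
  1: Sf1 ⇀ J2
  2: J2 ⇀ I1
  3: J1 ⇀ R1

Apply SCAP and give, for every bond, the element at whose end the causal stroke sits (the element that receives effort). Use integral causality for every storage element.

bond 0 stroke at J2
bond 1 stroke at Sf1
bond 2 stroke at I1
bond 3 stroke at J1

b1 |Sf1  (Sf1 (Sf) sets flow on bond)
b2 |I1  (I1 outputs flow p/I1)
b0 |J2  (only one effort-in slot at J2)
b3 |J1  (closing 0-jn rule on J1)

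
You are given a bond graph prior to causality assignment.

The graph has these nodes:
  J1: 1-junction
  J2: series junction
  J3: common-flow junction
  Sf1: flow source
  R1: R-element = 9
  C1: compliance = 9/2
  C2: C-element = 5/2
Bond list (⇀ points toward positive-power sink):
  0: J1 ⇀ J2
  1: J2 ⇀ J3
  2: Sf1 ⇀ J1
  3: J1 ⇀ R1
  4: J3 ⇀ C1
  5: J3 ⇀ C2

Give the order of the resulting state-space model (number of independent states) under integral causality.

#2 stroke at Sf1  (Sf1 fixes flow; stroke at Sf1)
#0 stroke at J1  (J1: bond 2 brought flow, rest push out)
#3 stroke at J1  (J1: bond 2 brought flow, rest push out)
#1 stroke at J2  (J2: bond 0 brought flow, rest push out)
#4 stroke at J3  (common-f at J3 fixed by 1)
#5 stroke at J3  (1-jn J3 has f-setter on 1)

2  (C1, C2 all integral)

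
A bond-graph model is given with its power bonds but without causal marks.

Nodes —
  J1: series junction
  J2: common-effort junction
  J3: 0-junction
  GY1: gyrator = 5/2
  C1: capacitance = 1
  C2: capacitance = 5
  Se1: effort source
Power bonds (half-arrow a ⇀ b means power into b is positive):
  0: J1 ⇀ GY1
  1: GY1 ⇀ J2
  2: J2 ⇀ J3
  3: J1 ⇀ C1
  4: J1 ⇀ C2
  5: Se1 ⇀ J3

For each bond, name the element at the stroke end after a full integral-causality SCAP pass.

b0 →GY1
b1 →GY1
b2 →J2
b3 →J1
b4 →J1
b5 →J3

bond 5 |J3  (source Se1 imposes e)
bond 2 |J2  (J3 effort already set via bond 5)
bond 1 |GY1  (J2: bond 2 brought effort, rest push out)
bond 0 |GY1  (GY GY1: same side as bond 1)
bond 3 |J1  (J1 flow already set via bond 0)
bond 4 |J1  (J1 flow already set via bond 0)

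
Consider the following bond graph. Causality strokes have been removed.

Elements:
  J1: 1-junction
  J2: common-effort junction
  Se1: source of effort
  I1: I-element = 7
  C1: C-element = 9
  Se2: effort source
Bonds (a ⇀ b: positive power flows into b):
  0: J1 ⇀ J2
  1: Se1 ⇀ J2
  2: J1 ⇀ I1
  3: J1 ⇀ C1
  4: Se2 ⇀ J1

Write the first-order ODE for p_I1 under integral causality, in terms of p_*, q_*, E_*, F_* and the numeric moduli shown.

dp_I1/dt = -E_Se1 + E_Se2 - q_C1/9

#1 stroke at J2  (Se1 (Se) sets effort on bond)
#4 stroke at J1  (source Se2 imposes e)
#0 stroke at J1  (common-e at J2 fixed by 1)
#2 stroke at I1  (I1 integral (f out))
#3 stroke at J1  (1-jn J1 has f-setter on 2)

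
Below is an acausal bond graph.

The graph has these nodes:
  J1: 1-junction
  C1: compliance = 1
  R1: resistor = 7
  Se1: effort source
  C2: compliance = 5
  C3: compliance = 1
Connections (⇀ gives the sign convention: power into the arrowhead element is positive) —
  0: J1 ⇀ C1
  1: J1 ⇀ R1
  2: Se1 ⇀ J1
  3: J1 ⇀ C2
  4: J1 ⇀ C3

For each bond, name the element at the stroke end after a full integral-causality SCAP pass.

b2 stroke→J1  (Se1 fixes effort; stroke away)
b0 stroke→J1  (prefer integral on C1)
b3 stroke→J1  (C2 outputs effort q/C2)
b4 stroke→J1  (C3 integral (e out))
b1 stroke→R1  (only one flow-in slot at J1)

β0 →J1
β1 →R1
β2 →J1
β3 →J1
β4 →J1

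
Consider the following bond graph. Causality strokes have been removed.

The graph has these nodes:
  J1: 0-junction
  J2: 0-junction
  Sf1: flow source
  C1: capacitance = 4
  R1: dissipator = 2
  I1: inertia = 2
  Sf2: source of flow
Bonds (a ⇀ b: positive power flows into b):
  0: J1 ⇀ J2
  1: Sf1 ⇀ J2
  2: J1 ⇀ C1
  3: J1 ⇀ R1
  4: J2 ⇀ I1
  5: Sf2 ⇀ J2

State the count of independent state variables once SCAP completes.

2  (C1, I1 all integral)

β1 →Sf1  (source Sf1 imposes f)
β5 →Sf2  (Sf2: flow source, stroke at near end)
β2 →J1  (C1 integral (e out))
β0 →J2  (J1: bond 2 brought effort, rest push out)
β3 →R1  (J1: bond 2 brought effort, rest push out)
β4 →I1  (common-e at J2 fixed by 0)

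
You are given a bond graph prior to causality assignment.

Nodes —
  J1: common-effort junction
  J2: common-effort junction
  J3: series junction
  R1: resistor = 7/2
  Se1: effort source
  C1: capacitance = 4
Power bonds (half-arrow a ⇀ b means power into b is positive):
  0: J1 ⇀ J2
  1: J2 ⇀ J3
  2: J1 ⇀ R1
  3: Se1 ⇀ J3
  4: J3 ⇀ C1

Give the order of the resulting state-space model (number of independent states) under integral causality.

1  (C1 all integral)

bond 3 →J3  (Se1 (Se) sets effort on bond)
bond 4 →J3  (C1: C, integral causality)
bond 1 →J2  (J3: last free bond brings flow in)
bond 0 →J1  (common-e at J2 fixed by 1)
bond 2 →R1  (J1: bond 0 brought effort, rest push out)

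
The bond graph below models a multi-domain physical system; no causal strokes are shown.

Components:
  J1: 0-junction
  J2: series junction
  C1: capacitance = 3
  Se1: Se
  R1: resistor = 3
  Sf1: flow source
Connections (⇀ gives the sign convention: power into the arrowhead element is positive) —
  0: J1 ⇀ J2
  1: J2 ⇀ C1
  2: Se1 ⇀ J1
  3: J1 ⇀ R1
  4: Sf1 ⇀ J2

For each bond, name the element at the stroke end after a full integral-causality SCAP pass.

bond 2 |J1  (Se1 (Se) sets effort on bond)
bond 4 |Sf1  (source Sf1 imposes f)
bond 0 |J2  (J1: bond 2 brought effort, rest push out)
bond 3 |R1  (J1 effort already set via bond 2)
bond 1 |J2  (1-jn J2 has f-setter on 4)

β0 stroke at J2
β1 stroke at J2
β2 stroke at J1
β3 stroke at R1
β4 stroke at Sf1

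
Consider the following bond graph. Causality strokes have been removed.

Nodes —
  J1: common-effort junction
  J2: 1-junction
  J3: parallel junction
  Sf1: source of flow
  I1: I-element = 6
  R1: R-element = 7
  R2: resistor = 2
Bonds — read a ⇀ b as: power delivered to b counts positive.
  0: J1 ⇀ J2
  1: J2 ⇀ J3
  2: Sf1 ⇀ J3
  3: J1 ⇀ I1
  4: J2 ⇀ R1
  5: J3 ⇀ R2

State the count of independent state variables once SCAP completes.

β2 stroke→Sf1  (source Sf1 imposes f)
β3 stroke→I1  (I1: I, integral causality)
β0 stroke→J1  (J1 needs exactly one e-in)
β1 stroke→J2  (1-jn J2 has f-setter on 0)
β4 stroke→J2  (1-jn J2 has f-setter on 0)
β5 stroke→J3  (J3 needs exactly one e-in)

1  (I1 all integral)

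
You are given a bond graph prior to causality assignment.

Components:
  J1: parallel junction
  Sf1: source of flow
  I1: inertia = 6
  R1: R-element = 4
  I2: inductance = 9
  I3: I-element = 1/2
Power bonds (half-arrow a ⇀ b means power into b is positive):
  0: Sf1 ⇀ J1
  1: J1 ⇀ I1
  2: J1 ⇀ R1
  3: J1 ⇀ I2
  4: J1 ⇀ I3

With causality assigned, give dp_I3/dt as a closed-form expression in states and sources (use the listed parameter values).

dp_I3/dt = 4*F_Sf1 - 2*p_I1/3 - 4*p_I2/9 - 8*p_I3

b0 |Sf1  (Sf1 (Sf) sets flow on bond)
b1 |I1  (I1 integral (f out))
b3 |I2  (prefer integral on I2)
b4 |I3  (I3: I, integral causality)
b2 |J1  (closing 0-jn rule on J1)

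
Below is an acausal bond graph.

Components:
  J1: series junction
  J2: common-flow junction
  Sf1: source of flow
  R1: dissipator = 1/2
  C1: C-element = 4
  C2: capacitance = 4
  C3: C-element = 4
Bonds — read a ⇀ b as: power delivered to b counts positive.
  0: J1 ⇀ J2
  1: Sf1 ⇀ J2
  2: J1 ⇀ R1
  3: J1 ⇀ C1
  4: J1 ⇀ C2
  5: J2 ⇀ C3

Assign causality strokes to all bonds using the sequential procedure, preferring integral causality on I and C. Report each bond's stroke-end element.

#0 →J2
#1 →Sf1
#2 →J1
#3 →J1
#4 →J1
#5 →J2

bond 1 stroke at Sf1  (source Sf1 imposes f)
bond 0 stroke at J2  (J2 flow already set via bond 1)
bond 5 stroke at J2  (common-f at J2 fixed by 1)
bond 2 stroke at J1  (J1 flow already set via bond 0)
bond 3 stroke at J1  (J1 flow already set via bond 0)
bond 4 stroke at J1  (common-f at J1 fixed by 0)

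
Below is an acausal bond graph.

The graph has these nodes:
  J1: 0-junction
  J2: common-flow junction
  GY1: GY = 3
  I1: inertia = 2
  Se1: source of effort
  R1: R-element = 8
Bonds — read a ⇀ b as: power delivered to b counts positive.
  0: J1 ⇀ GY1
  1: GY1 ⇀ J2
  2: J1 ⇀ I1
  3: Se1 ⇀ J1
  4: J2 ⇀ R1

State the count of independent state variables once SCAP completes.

b3 →J1  (Se1: effort source, stroke at far end)
b0 →GY1  (0-jn J1 has e-setter on 3)
b2 →I1  (J1: bond 3 brought effort, rest push out)
b1 →GY1  (GY1: gyrator matches bond 0)
b4 →J2  (J2: bond 1 brought flow, rest push out)

1  (I1 all integral)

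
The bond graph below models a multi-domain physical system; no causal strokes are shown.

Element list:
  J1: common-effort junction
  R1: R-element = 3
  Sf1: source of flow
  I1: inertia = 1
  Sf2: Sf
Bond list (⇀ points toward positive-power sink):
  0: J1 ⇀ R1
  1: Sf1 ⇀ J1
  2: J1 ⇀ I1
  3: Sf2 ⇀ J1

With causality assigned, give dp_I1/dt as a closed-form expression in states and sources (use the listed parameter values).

dp_I1/dt = 3*F_Sf1 + 3*F_Sf2 - 3*p_I1

#1 stroke→Sf1  (source Sf1 imposes f)
#3 stroke→Sf2  (Sf2 fixes flow; stroke at Sf2)
#2 stroke→I1  (I1 integral (f out))
#0 stroke→J1  (closing 0-jn rule on J1)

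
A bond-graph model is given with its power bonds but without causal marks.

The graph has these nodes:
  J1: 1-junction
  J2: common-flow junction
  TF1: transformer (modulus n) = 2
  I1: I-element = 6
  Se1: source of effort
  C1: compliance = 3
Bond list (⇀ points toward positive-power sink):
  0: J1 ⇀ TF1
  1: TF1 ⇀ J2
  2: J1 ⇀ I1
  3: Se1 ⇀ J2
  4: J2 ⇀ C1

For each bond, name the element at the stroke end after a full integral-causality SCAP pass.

bond 0 |J1
bond 1 |TF1
bond 2 |I1
bond 3 |J2
bond 4 |J2

b3 |J2  (Se1 fixes effort; stroke away)
b2 |I1  (I1 integral (f out))
b0 |J1  (common-f at J1 fixed by 2)
b1 |TF1  (through TF1, causality passes straight; one stroke at TF1)
b4 |J2  (1-jn J2 has f-setter on 1)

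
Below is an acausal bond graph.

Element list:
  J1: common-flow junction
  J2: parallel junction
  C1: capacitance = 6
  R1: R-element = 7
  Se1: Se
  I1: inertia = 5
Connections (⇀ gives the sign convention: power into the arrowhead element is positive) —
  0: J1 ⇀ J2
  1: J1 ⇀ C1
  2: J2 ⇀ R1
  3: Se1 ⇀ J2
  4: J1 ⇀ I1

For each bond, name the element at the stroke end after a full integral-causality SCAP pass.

#0 stroke→J1
#1 stroke→J1
#2 stroke→R1
#3 stroke→J2
#4 stroke→I1

#3 stroke→J2  (Se1 (Se) sets effort on bond)
#0 stroke→J1  (J2 effort already set via bond 3)
#2 stroke→R1  (0-jn J2 has e-setter on 3)
#1 stroke→J1  (C1 outputs effort q/C1)
#4 stroke→I1  (only one flow-in slot at J1)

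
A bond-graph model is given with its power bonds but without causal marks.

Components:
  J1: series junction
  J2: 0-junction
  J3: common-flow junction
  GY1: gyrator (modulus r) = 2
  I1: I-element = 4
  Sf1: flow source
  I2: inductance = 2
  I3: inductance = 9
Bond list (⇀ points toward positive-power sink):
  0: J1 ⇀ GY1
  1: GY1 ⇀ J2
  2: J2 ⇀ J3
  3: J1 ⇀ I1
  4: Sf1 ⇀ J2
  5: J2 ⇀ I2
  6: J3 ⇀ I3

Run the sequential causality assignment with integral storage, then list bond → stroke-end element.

b0 |J1
b1 |J2
b2 |J3
b3 |I1
b4 |Sf1
b5 |I2
b6 |I3

b4 stroke→Sf1  (Sf1 fixes flow; stroke at Sf1)
b3 stroke→I1  (prefer integral on I1)
b0 stroke→J1  (J1 flow already set via bond 3)
b1 stroke→J2  (through GY1, causality inverts; strokes same side of GY1)
b2 stroke→J3  (common-e at J2 fixed by 1)
b5 stroke→I2  (common-e at J2 fixed by 1)
b6 stroke→I3  (J3: last free bond brings flow in)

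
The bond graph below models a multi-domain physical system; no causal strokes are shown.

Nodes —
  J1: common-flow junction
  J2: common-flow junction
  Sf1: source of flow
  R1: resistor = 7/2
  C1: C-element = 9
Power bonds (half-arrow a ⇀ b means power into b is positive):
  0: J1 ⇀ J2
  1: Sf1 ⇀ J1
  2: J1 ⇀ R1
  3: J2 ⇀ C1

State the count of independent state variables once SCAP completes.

1  (C1 all integral)

β1 stroke→Sf1  (Sf1 fixes flow; stroke at Sf1)
β0 stroke→J1  (J1: bond 1 brought flow, rest push out)
β2 stroke→J1  (J1 flow already set via bond 1)
β3 stroke→J2  (common-f at J2 fixed by 0)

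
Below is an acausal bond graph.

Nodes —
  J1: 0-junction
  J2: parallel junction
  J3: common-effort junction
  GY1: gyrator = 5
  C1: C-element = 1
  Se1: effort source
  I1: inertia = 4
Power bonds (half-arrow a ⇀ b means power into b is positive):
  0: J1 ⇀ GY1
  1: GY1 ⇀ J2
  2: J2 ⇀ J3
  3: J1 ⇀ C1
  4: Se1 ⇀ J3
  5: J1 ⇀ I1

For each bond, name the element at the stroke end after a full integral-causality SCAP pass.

β0 stroke at GY1
β1 stroke at GY1
β2 stroke at J2
β3 stroke at J1
β4 stroke at J3
β5 stroke at I1

bond 4 →J3  (source Se1 imposes e)
bond 2 →J2  (J3 effort already set via bond 4)
bond 1 →GY1  (common-e at J2 fixed by 2)
bond 0 →GY1  (GY GY1: same side as bond 1)
bond 3 →J1  (C1 integral (e out))
bond 5 →I1  (common-e at J1 fixed by 3)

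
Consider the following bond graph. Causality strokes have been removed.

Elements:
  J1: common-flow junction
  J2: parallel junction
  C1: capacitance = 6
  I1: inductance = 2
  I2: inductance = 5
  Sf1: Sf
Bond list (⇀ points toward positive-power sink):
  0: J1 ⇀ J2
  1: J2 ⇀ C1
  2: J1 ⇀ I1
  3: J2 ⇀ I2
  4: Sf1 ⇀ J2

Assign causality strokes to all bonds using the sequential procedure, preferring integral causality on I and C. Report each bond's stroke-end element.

β4 stroke→Sf1  (source Sf1 imposes f)
β1 stroke→J2  (C1: C, integral causality)
β0 stroke→J1  (J2: bond 1 brought effort, rest push out)
β3 stroke→I2  (0-jn J2 has e-setter on 1)
β2 stroke→I1  (closing 1-jn rule on J1)

bond 0 stroke at J1
bond 1 stroke at J2
bond 2 stroke at I1
bond 3 stroke at I2
bond 4 stroke at Sf1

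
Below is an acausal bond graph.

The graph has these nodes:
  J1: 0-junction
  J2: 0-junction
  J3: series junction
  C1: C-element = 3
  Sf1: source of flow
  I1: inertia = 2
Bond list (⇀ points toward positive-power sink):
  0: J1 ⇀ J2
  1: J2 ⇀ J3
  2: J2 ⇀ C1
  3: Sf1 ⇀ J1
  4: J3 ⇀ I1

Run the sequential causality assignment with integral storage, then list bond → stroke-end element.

β0 stroke at J1
β1 stroke at J3
β2 stroke at J2
β3 stroke at Sf1
β4 stroke at I1

b3 →Sf1  (source Sf1 imposes f)
b0 →J1  (closing 0-jn rule on J1)
b2 →J2  (C1: C, integral causality)
b1 →J3  (0-jn J2 has e-setter on 2)
b4 →I1  (closing 1-jn rule on J3)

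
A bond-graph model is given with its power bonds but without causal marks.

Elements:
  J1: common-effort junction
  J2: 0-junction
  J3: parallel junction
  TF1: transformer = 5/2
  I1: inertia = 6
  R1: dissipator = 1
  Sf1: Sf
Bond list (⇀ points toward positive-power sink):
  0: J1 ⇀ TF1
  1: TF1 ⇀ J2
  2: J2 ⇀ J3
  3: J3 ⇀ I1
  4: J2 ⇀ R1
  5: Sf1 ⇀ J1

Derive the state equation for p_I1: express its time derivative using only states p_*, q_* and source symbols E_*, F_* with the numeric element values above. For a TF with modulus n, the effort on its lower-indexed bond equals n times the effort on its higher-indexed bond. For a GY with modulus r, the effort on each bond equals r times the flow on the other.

dp_I1/dt = 5*F_Sf1/2 - p_I1/6

b5 |Sf1  (Sf1 (Sf) sets flow on bond)
b0 |J1  (J1 needs exactly one e-in)
b1 |TF1  (through TF1, causality passes straight; one stroke at TF1)
b3 |I1  (I1: I, integral causality)
b2 |J3  (J3: last free bond brings effort in)
b4 |J2  (J2: last free bond brings effort in)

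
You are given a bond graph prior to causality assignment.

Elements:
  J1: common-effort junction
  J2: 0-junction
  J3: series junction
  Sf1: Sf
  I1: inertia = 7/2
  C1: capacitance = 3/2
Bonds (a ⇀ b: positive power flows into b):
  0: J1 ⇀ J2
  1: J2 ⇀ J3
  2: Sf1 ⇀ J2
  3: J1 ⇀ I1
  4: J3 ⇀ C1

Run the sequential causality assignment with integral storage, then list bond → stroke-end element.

β2 →Sf1  (source Sf1 imposes f)
β3 →I1  (I1 outputs flow p/I1)
β0 →J1  (closing 0-jn rule on J1)
β1 →J2  (J2 needs exactly one e-in)
β4 →J3  (J3: bond 1 brought flow, rest push out)

β0 →J1
β1 →J2
β2 →Sf1
β3 →I1
β4 →J3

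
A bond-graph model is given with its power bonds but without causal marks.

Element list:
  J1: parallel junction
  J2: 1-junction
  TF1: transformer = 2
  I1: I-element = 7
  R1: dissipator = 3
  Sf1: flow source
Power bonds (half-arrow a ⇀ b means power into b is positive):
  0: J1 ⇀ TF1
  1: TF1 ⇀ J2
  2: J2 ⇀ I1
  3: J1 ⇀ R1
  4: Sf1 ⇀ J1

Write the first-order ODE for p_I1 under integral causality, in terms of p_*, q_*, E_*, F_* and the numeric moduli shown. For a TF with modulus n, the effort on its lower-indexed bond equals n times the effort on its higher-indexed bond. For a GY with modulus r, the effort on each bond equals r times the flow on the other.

b4 →Sf1  (source Sf1 imposes f)
b2 →I1  (I1 outputs flow p/I1)
b1 →J2  (1-jn J2 has f-setter on 2)
b0 →TF1  (TF1 one-in-one-out from 1)
b3 →J1  (J1 needs exactly one e-in)

dp_I1/dt = 3*F_Sf1/2 - 3*p_I1/28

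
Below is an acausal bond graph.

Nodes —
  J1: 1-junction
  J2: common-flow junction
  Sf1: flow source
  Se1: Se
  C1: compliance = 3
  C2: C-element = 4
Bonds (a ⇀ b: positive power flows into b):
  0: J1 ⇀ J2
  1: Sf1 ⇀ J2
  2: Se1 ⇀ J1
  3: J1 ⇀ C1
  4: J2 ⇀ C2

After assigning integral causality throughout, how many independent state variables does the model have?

#1 stroke→Sf1  (Sf1: flow source, stroke at near end)
#2 stroke→J1  (Se1 fixes effort; stroke away)
#0 stroke→J2  (J2 flow already set via bond 1)
#4 stroke→J2  (J2 flow already set via bond 1)
#3 stroke→J1  (J1: bond 0 brought flow, rest push out)

2  (C1, C2 all integral)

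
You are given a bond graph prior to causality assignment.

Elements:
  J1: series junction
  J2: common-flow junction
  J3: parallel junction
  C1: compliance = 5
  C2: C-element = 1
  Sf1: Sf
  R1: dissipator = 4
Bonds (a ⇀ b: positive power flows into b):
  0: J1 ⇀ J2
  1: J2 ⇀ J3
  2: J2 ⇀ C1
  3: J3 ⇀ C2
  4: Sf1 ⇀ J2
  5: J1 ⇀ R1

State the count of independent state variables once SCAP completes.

b4 |Sf1  (Sf1: flow source, stroke at near end)
b0 |J2  (1-jn J2 has f-setter on 4)
b1 |J2  (J2: bond 4 brought flow, rest push out)
b2 |J2  (common-f at J2 fixed by 4)
b3 |J3  (closing 0-jn rule on J3)
b5 |J1  (J1: bond 0 brought flow, rest push out)

2  (C1, C2 all integral)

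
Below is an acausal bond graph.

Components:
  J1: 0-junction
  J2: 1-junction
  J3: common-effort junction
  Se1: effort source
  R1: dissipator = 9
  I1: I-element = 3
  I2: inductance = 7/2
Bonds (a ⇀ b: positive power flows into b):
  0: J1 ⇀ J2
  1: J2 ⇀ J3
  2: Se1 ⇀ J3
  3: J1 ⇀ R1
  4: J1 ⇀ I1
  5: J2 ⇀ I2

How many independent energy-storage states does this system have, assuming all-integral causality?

b2 stroke at J3  (source Se1 imposes e)
b1 stroke at J2  (common-e at J3 fixed by 2)
b4 stroke at I1  (I1 outputs flow p/I1)
b5 stroke at I2  (prefer integral on I2)
b0 stroke at J2  (J2 flow already set via bond 5)
b3 stroke at J1  (J1: last free bond brings effort in)

2  (I1, I2 all integral)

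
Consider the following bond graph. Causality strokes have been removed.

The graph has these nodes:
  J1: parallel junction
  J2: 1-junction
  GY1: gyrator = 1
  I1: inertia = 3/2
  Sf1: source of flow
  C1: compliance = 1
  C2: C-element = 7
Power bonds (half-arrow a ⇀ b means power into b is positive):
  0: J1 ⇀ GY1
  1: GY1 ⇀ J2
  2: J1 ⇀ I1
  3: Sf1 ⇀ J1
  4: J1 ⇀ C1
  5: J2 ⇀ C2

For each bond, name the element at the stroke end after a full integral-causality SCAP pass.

b0 |GY1
b1 |GY1
b2 |I1
b3 |Sf1
b4 |J1
b5 |J2

#3 stroke→Sf1  (source Sf1 imposes f)
#2 stroke→I1  (I1: I, integral causality)
#4 stroke→J1  (prefer integral on C1)
#0 stroke→GY1  (J1: bond 4 brought effort, rest push out)
#1 stroke→GY1  (GY1 both-in/both-out from 0)
#5 stroke→J2  (J2: bond 1 brought flow, rest push out)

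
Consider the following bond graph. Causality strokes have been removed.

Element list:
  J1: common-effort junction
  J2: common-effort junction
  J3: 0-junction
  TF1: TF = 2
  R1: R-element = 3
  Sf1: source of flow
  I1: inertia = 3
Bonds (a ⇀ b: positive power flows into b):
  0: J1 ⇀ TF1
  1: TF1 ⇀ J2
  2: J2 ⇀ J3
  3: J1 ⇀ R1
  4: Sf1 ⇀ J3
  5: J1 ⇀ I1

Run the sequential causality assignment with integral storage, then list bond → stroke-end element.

b0 stroke→TF1
b1 stroke→J2
b2 stroke→J3
b3 stroke→J1
b4 stroke→Sf1
b5 stroke→I1

#4 →Sf1  (source Sf1 imposes f)
#2 →J3  (J3 needs exactly one e-in)
#1 →J2  (J2 needs exactly one e-in)
#0 →TF1  (TF TF1: opposite of bond 1)
#5 →I1  (I1 outputs flow p/I1)
#3 →J1  (only one effort-in slot at J1)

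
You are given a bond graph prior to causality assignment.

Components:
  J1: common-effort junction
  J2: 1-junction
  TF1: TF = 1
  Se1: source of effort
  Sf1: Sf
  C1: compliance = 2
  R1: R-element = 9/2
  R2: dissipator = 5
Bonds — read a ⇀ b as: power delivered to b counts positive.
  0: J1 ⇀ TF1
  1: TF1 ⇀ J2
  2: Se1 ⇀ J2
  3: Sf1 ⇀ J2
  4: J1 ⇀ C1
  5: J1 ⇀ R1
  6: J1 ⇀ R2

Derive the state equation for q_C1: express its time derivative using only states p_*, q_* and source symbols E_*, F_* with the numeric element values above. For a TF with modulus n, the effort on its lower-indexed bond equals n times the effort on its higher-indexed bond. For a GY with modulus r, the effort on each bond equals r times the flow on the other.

dq_C1/dt = -F_Sf1 - 19*q_C1/90

#2 →J2  (source Se1 imposes e)
#3 →Sf1  (Sf1: flow source, stroke at near end)
#1 →J2  (1-jn J2 has f-setter on 3)
#0 →TF1  (TF1: transformer flips bond 1)
#4 →J1  (C1 integral (e out))
#5 →R1  (common-e at J1 fixed by 4)
#6 →R2  (J1: bond 4 brought effort, rest push out)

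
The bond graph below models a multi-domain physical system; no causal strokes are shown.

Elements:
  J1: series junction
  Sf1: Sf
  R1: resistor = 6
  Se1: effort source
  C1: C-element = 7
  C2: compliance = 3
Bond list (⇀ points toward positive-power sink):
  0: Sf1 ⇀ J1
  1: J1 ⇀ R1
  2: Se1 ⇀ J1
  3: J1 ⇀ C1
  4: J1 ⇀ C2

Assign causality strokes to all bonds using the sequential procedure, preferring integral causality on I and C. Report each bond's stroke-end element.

b0 |Sf1  (source Sf1 imposes f)
b2 |J1  (Se1: effort source, stroke at far end)
b1 |J1  (common-f at J1 fixed by 0)
b3 |J1  (common-f at J1 fixed by 0)
b4 |J1  (1-jn J1 has f-setter on 0)

b0 →Sf1
b1 →J1
b2 →J1
b3 →J1
b4 →J1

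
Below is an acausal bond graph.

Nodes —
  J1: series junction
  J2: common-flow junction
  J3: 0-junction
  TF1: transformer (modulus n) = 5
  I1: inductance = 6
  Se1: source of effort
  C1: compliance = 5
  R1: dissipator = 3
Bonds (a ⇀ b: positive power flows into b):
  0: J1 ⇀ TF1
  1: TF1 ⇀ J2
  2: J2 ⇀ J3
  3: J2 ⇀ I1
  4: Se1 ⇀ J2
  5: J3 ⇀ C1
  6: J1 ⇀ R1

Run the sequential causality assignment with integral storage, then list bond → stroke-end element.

#4 →J2  (Se1 fixes effort; stroke away)
#3 →I1  (I1 outputs flow p/I1)
#1 →J2  (J2 flow already set via bond 3)
#2 →J2  (J2: bond 3 brought flow, rest push out)
#5 →J3  (J3: last free bond brings effort in)
#0 →TF1  (through TF1, causality passes straight; one stroke at TF1)
#6 →J1  (1-jn J1 has f-setter on 0)

β0 stroke at TF1
β1 stroke at J2
β2 stroke at J2
β3 stroke at I1
β4 stroke at J2
β5 stroke at J3
β6 stroke at J1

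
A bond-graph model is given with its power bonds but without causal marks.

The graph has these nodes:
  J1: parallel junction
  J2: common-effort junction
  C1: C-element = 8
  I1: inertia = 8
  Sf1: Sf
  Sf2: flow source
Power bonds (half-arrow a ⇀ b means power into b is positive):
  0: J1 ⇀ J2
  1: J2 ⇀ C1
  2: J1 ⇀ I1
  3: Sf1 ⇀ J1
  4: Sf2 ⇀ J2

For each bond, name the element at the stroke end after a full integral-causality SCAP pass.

b0 →J1
b1 →J2
b2 →I1
b3 →Sf1
b4 →Sf2

bond 3 stroke at Sf1  (Sf1 fixes flow; stroke at Sf1)
bond 4 stroke at Sf2  (Sf2: flow source, stroke at near end)
bond 1 stroke at J2  (C1: C, integral causality)
bond 0 stroke at J1  (J2 effort already set via bond 1)
bond 2 stroke at I1  (common-e at J1 fixed by 0)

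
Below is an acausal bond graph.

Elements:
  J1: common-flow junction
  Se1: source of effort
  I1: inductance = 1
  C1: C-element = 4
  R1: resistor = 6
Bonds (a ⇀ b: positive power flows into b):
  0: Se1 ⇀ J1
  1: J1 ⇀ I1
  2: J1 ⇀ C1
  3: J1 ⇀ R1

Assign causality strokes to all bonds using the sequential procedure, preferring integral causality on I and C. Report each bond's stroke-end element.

#0 stroke→J1  (Se1 (Se) sets effort on bond)
#1 stroke→I1  (I1: I, integral causality)
#2 stroke→J1  (J1: bond 1 brought flow, rest push out)
#3 stroke→J1  (J1: bond 1 brought flow, rest push out)

#0 |J1
#1 |I1
#2 |J1
#3 |J1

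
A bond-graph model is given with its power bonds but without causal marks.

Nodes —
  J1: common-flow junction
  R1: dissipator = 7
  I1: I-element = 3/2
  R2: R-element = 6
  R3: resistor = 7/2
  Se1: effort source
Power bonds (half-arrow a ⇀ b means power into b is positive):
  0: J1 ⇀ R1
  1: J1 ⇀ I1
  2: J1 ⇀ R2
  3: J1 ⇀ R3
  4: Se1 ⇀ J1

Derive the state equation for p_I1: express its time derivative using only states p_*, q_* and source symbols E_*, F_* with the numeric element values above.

dp_I1/dt = E_Se1 - 11*p_I1

bond 4 stroke→J1  (Se1 fixes effort; stroke away)
bond 1 stroke→I1  (I1: I, integral causality)
bond 0 stroke→J1  (common-f at J1 fixed by 1)
bond 2 stroke→J1  (J1 flow already set via bond 1)
bond 3 stroke→J1  (1-jn J1 has f-setter on 1)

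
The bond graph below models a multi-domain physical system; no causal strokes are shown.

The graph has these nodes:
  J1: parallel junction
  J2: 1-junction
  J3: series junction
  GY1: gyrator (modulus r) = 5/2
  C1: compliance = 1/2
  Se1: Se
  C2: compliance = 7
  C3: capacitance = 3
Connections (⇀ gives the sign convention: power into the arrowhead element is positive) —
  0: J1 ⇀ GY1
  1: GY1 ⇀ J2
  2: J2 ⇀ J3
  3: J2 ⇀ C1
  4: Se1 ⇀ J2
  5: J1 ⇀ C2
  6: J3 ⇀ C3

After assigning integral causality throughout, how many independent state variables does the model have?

β4 stroke→J2  (Se1: effort source, stroke at far end)
β3 stroke→J2  (C1 integral (e out))
β5 stroke→J1  (C2 outputs effort q/C2)
β0 stroke→GY1  (0-jn J1 has e-setter on 5)
β1 stroke→GY1  (GY GY1: same side as bond 0)
β2 stroke→J2  (J2: bond 1 brought flow, rest push out)
β6 stroke→J3  (J3: bond 2 brought flow, rest push out)

3  (C1, C2, C3 all integral)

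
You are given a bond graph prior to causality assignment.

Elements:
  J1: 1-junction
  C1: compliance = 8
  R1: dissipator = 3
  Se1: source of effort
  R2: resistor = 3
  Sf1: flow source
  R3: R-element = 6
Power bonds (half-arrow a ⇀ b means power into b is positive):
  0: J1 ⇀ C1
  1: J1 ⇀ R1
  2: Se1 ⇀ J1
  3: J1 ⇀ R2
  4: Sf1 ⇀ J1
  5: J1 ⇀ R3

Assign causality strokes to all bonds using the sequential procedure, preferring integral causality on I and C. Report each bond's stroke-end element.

#2 stroke at J1  (Se1: effort source, stroke at far end)
#4 stroke at Sf1  (Sf1: flow source, stroke at near end)
#0 stroke at J1  (1-jn J1 has f-setter on 4)
#1 stroke at J1  (1-jn J1 has f-setter on 4)
#3 stroke at J1  (J1 flow already set via bond 4)
#5 stroke at J1  (common-f at J1 fixed by 4)

bond 0 →J1
bond 1 →J1
bond 2 →J1
bond 3 →J1
bond 4 →Sf1
bond 5 →J1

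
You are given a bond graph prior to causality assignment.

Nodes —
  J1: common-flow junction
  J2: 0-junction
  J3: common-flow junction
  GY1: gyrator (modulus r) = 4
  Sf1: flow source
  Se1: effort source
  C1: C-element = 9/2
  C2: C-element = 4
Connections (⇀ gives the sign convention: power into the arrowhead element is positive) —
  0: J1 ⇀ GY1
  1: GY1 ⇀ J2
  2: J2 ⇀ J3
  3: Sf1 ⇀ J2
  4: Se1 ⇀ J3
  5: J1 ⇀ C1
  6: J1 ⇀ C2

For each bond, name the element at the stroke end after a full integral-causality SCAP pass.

β0 stroke at GY1
β1 stroke at GY1
β2 stroke at J2
β3 stroke at Sf1
β4 stroke at J3
β5 stroke at J1
β6 stroke at J1

#3 stroke at Sf1  (Sf1 (Sf) sets flow on bond)
#4 stroke at J3  (Se1 (Se) sets effort on bond)
#2 stroke at J2  (only one flow-in slot at J3)
#1 stroke at GY1  (J2: bond 2 brought effort, rest push out)
#0 stroke at GY1  (GY GY1: same side as bond 1)
#5 stroke at J1  (J1: bond 0 brought flow, rest push out)
#6 stroke at J1  (common-f at J1 fixed by 0)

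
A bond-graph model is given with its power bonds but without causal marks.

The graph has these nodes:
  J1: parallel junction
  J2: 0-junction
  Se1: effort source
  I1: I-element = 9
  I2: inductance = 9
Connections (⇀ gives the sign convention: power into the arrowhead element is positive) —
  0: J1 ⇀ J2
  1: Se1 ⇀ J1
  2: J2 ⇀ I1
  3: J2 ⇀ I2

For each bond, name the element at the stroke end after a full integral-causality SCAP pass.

b0 →J2
b1 →J1
b2 →I1
b3 →I2

#1 |J1  (source Se1 imposes e)
#0 |J2  (J1 effort already set via bond 1)
#2 |I1  (common-e at J2 fixed by 0)
#3 |I2  (J2: bond 0 brought effort, rest push out)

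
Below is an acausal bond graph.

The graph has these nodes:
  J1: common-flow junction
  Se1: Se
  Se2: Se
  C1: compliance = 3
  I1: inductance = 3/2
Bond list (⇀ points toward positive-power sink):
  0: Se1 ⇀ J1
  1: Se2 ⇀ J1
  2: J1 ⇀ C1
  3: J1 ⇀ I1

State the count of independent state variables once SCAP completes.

#0 stroke→J1  (source Se1 imposes e)
#1 stroke→J1  (Se2: effort source, stroke at far end)
#2 stroke→J1  (prefer integral on C1)
#3 stroke→I1  (closing 1-jn rule on J1)

2  (C1, I1 all integral)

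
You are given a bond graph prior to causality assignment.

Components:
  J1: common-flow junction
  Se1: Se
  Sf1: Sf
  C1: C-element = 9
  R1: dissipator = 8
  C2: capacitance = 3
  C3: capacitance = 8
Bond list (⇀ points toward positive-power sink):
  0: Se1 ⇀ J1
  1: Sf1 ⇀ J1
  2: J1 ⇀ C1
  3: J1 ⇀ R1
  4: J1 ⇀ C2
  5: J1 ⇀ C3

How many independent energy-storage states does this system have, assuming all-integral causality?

#0 →J1  (Se1: effort source, stroke at far end)
#1 →Sf1  (Sf1 (Sf) sets flow on bond)
#2 →J1  (1-jn J1 has f-setter on 1)
#3 →J1  (common-f at J1 fixed by 1)
#4 →J1  (J1: bond 1 brought flow, rest push out)
#5 →J1  (1-jn J1 has f-setter on 1)

3  (C1, C2, C3 all integral)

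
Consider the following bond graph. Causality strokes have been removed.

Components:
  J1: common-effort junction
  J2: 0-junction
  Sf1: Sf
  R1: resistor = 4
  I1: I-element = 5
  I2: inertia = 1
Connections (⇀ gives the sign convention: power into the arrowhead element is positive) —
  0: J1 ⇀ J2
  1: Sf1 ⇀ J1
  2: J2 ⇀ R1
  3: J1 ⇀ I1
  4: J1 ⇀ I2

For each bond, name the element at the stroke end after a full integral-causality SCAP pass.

bond 1 |Sf1  (Sf1 (Sf) sets flow on bond)
bond 3 |I1  (I1 integral (f out))
bond 4 |I2  (I2 outputs flow p/I2)
bond 0 |J1  (only one effort-in slot at J1)
bond 2 |J2  (J2: last free bond brings effort in)

bond 0 |J1
bond 1 |Sf1
bond 2 |J2
bond 3 |I1
bond 4 |I2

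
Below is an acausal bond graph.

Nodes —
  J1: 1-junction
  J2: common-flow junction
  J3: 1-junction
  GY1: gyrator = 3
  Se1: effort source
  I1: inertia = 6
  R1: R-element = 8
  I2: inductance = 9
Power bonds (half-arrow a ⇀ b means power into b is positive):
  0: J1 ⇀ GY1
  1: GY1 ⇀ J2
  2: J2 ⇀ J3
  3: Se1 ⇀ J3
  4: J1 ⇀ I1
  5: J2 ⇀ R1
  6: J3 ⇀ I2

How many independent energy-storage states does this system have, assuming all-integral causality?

2  (I1, I2 all integral)

β3 stroke at J3  (source Se1 imposes e)
β4 stroke at I1  (I1: I, integral causality)
β0 stroke at J1  (J1 flow already set via bond 4)
β1 stroke at J2  (through GY1, causality inverts; strokes same side of GY1)
β6 stroke at I2  (I2 integral (f out))
β2 stroke at J3  (J3: bond 6 brought flow, rest push out)
β5 stroke at J2  (J2 flow already set via bond 2)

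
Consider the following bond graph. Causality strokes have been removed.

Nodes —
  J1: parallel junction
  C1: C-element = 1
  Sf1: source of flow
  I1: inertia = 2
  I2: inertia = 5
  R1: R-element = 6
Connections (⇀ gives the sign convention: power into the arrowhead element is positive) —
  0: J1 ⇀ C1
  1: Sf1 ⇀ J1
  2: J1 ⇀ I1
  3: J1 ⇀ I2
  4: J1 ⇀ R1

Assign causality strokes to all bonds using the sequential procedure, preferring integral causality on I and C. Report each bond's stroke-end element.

β0 |J1
β1 |Sf1
β2 |I1
β3 |I2
β4 |R1

β1 stroke→Sf1  (Sf1 fixes flow; stroke at Sf1)
β0 stroke→J1  (C1 outputs effort q/C1)
β2 stroke→I1  (0-jn J1 has e-setter on 0)
β3 stroke→I2  (0-jn J1 has e-setter on 0)
β4 stroke→R1  (0-jn J1 has e-setter on 0)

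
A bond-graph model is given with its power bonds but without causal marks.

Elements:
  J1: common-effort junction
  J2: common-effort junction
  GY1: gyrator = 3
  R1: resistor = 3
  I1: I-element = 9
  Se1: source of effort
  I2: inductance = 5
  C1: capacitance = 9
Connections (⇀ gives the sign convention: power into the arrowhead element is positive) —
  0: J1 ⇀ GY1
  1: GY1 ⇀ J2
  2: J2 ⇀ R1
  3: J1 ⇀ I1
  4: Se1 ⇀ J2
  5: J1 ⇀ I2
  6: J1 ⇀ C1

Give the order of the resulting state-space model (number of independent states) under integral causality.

3  (C1, I1, I2 all integral)

#4 stroke→J2  (source Se1 imposes e)
#1 stroke→GY1  (J2 effort already set via bond 4)
#2 stroke→R1  (0-jn J2 has e-setter on 4)
#0 stroke→GY1  (GY1 both-in/both-out from 1)
#3 stroke→I1  (I1 integral (f out))
#5 stroke→I2  (I2 integral (f out))
#6 stroke→J1  (J1 needs exactly one e-in)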